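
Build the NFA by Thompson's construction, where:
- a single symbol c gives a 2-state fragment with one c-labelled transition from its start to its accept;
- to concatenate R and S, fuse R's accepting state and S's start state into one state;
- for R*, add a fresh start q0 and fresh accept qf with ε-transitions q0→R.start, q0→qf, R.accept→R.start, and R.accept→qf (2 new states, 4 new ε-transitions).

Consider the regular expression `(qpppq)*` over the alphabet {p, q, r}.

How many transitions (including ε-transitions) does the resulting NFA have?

9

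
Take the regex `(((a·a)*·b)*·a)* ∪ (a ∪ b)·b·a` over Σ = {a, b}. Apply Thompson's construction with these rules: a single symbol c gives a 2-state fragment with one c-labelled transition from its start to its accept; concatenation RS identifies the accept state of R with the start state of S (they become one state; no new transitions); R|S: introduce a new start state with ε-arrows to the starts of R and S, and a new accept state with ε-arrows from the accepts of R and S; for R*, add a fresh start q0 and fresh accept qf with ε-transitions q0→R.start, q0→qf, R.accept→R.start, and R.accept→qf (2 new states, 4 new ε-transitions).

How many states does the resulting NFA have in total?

Bottom-up over the parse tree:
Each of the 8 symbol leaves contributes a 2-state fragment.
  a·a — 3 states
  (a·a)* — 5 states
  (a·a)*·b — 6 states
  ((a·a)*·b)* — 8 states
  ((a·a)*·b)*·a — 9 states
  (((a·a)*·b)*·a)* — 11 states
  a ∪ b — 6 states
  (a ∪ b)·b·a — 8 states
  (((a·a)*·b)*·a)* ∪ (a ∪ b)·b·a — 21 states

21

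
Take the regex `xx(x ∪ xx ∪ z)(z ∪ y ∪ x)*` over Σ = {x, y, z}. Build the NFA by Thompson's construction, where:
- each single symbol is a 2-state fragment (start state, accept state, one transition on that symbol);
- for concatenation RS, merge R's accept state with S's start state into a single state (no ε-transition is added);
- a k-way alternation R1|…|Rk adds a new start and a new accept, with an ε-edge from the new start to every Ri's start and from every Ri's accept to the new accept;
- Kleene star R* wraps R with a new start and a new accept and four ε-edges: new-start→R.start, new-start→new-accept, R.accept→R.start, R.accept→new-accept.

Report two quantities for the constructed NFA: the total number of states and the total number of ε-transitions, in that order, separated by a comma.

Per subexpression:
Each of the 9 symbol leaves contributes 2 states and 0 ε-transitions.
  xx — 3 states, 0 ε-transitions
  x ∪ xx ∪ z — 9 states, 6 ε-transitions
  z ∪ y ∪ x — 8 states, 6 ε-transitions
  (z ∪ y ∪ x)* — 10 states, 10 ε-transitions
  xx(x ∪ xx ∪ z)(z ∪ y ∪ x)* — 20 states, 16 ε-transitions

20, 16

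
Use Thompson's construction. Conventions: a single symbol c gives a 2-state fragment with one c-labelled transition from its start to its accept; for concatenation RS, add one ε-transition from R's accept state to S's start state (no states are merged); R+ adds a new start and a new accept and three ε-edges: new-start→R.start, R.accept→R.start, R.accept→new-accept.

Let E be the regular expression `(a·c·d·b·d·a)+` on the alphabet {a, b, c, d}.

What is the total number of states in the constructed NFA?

By structural recursion:
Each of the 6 symbol leaves contributes a 2-state fragment.
  a·c·d·b·d·a — 12 states
  (a·c·d·b·d·a)+ — 14 states

14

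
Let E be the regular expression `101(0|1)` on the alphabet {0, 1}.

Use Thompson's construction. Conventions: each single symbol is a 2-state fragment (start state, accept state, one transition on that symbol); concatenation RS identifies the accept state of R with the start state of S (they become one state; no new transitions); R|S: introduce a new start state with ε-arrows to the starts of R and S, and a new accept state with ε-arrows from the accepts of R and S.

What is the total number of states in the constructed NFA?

Bottom-up over the parse tree:
Each of the 5 symbol leaves contributes a 2-state fragment.
  0|1 — 6 states
  101(0|1) — 9 states

9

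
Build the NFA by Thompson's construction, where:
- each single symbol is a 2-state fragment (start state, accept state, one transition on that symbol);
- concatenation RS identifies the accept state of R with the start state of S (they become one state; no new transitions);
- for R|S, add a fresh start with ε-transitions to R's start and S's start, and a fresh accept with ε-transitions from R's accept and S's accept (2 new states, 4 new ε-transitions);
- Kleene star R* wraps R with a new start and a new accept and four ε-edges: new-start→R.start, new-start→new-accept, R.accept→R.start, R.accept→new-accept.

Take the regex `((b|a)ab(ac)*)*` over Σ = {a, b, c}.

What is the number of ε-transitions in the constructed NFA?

By structural recursion:
Each of the 6 symbol leaves contributes 0 ε-transitions.
  b|a : 4 ε-transitions
  ac : 0 ε-transitions
  (ac)* : 4 ε-transitions
  (b|a)ab(ac)* : 8 ε-transitions
  ((b|a)ab(ac)*)* : 12 ε-transitions

12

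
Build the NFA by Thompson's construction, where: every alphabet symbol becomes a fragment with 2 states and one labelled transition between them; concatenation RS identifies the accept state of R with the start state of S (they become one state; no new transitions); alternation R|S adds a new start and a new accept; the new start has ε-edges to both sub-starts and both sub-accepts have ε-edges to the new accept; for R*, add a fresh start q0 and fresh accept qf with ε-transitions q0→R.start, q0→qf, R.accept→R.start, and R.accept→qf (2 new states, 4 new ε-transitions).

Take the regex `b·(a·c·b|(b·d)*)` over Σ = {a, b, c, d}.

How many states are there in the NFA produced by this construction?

Bottom-up over the parse tree:
Each of the 6 symbol leaves contributes a 2-state fragment.
  a·c·b — 4 states
  b·d — 3 states
  (b·d)* — 5 states
  a·c·b|(b·d)* — 11 states
  b·(a·c·b|(b·d)*) — 12 states

12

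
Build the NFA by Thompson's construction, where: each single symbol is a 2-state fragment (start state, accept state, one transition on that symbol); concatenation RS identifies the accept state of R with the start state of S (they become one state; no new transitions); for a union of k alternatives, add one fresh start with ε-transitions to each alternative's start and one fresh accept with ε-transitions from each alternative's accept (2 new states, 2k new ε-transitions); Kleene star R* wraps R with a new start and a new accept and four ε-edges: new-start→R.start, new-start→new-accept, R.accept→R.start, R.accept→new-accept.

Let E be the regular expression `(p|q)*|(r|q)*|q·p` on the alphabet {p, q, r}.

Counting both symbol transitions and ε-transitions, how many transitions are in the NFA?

By structural recursion:
Each of the 6 symbol leaves contributes 1 transition (1 symbol, 0 ε).
  p|q — 6 transitions (2 symbol, 4 ε)
  (p|q)* — 10 transitions (2 symbol, 8 ε)
  r|q — 6 transitions (2 symbol, 4 ε)
  (r|q)* — 10 transitions (2 symbol, 8 ε)
  q·p — 2 transitions (2 symbol, 0 ε)
  (p|q)*|(r|q)*|q·p — 28 transitions (6 symbol, 22 ε)

28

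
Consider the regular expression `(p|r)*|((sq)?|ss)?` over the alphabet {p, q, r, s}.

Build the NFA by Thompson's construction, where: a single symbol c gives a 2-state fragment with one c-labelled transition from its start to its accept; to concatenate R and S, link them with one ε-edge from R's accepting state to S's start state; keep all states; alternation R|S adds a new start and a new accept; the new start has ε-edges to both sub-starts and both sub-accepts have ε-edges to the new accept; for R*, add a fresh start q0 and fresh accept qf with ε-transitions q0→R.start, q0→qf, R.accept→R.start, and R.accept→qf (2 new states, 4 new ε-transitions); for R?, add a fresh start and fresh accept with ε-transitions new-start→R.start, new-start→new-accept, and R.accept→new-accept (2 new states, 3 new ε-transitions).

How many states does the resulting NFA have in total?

Per subexpression:
Each of the 6 symbol leaves contributes a 2-state fragment.
  p|r : 6 states
  (p|r)* : 8 states
  sq : 4 states
  (sq)? : 6 states
  ss : 4 states
  (sq)?|ss : 12 states
  ((sq)?|ss)? : 14 states
  (p|r)*|((sq)?|ss)? : 24 states

24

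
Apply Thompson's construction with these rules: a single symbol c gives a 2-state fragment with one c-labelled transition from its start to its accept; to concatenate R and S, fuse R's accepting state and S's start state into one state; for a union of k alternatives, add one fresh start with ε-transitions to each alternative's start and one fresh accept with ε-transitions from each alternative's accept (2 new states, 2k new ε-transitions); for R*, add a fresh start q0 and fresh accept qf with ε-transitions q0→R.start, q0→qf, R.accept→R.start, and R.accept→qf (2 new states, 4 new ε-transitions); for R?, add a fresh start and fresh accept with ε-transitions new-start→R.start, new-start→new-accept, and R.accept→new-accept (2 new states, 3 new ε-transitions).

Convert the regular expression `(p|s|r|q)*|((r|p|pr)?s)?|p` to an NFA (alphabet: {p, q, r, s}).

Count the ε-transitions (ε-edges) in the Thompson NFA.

30

Recursing over subexpressions:
Each of the 10 symbol leaves contributes 0 ε-transitions.
  p|s|r|q = 8 ε-transitions
  (p|s|r|q)* = 12 ε-transitions
  pr = 0 ε-transitions
  r|p|pr = 6 ε-transitions
  (r|p|pr)? = 9 ε-transitions
  (r|p|pr)?s = 9 ε-transitions
  ((r|p|pr)?s)? = 12 ε-transitions
  (p|s|r|q)*|((r|p|pr)?s)?|p = 30 ε-transitions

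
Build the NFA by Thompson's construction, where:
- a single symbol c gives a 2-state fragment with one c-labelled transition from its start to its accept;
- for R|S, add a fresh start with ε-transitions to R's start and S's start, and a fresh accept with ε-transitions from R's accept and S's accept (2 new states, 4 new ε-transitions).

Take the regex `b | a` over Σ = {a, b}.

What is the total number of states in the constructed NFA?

6

Building bottom-up:
Each of the 2 symbol leaves contributes a 2-state fragment.
  b | a = 6 states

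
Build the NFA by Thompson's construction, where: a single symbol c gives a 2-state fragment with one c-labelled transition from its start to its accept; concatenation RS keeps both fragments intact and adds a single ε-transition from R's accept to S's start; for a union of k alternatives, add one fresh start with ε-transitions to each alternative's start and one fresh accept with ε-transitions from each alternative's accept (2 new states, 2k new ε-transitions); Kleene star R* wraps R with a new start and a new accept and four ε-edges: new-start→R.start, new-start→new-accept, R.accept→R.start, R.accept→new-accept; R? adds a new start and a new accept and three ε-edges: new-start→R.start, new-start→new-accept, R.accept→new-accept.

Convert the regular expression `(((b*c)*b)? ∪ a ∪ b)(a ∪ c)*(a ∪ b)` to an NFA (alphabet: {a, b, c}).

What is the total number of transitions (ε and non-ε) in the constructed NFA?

42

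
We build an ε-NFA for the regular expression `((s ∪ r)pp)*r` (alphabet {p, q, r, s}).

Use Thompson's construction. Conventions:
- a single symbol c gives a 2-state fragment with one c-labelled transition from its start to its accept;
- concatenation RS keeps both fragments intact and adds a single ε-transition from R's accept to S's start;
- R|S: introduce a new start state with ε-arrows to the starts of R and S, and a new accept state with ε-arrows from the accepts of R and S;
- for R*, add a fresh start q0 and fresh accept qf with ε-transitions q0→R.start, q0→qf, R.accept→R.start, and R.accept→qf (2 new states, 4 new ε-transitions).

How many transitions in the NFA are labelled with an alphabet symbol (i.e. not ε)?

5

Per subexpression:
Each of the 5 symbol leaves contributes exactly 1 symbol transition.
  s ∪ r — 2 symbol transitions
  (s ∪ r)pp — 4 symbol transitions
  ((s ∪ r)pp)* — 4 symbol transitions
  ((s ∪ r)pp)*r — 5 symbol transitions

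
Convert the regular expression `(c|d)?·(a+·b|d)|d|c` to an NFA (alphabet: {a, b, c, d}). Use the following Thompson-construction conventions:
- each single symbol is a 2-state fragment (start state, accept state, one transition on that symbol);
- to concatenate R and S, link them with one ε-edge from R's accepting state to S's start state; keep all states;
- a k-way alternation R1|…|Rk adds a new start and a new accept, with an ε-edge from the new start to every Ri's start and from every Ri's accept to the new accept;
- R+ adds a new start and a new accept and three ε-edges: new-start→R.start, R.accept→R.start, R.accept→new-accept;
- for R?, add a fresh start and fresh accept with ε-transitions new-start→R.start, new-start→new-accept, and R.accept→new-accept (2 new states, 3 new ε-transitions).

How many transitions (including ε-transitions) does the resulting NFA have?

Building bottom-up:
Each of the 7 symbol leaves contributes 1 transition (1 symbol, 0 ε).
  c|d → 6 transitions (2 symbol, 4 ε)
  (c|d)? → 9 transitions (2 symbol, 7 ε)
  a+ → 4 transitions (1 symbol, 3 ε)
  a+·b → 6 transitions (2 symbol, 4 ε)
  a+·b|d → 11 transitions (3 symbol, 8 ε)
  (c|d)?·(a+·b|d) → 21 transitions (5 symbol, 16 ε)
  (c|d)?·(a+·b|d)|d|c → 29 transitions (7 symbol, 22 ε)

29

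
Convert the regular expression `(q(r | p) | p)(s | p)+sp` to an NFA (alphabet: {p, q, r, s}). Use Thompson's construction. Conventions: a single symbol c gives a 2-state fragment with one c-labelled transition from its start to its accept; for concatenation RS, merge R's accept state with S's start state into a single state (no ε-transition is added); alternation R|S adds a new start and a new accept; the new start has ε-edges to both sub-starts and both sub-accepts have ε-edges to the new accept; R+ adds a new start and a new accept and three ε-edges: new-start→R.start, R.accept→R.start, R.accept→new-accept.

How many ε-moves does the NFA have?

15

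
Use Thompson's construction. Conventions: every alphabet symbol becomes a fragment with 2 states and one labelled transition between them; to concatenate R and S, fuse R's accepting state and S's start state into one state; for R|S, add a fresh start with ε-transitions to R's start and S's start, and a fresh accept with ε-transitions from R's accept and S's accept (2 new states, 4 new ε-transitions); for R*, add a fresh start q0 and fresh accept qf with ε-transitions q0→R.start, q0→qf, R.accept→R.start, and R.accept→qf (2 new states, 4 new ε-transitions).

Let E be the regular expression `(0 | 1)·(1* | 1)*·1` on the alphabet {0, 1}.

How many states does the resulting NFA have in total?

Bottom-up over the parse tree:
Each of the 5 symbol leaves contributes a 2-state fragment.
  0 | 1 → 6 states
  1* → 4 states
  1* | 1 → 8 states
  (1* | 1)* → 10 states
  (0 | 1)·(1* | 1)*·1 → 16 states

16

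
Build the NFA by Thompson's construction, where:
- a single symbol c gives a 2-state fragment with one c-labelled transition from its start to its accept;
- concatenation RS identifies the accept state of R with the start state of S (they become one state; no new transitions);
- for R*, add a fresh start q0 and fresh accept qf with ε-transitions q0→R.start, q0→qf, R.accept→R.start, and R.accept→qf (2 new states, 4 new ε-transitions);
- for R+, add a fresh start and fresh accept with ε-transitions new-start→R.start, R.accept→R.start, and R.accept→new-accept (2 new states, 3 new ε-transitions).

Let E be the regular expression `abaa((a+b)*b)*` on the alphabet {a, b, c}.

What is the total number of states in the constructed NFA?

14

By structural recursion:
Each of the 7 symbol leaves contributes a 2-state fragment.
  a+ → 4 states
  a+b → 5 states
  (a+b)* → 7 states
  (a+b)*b → 8 states
  ((a+b)*b)* → 10 states
  abaa((a+b)*b)* → 14 states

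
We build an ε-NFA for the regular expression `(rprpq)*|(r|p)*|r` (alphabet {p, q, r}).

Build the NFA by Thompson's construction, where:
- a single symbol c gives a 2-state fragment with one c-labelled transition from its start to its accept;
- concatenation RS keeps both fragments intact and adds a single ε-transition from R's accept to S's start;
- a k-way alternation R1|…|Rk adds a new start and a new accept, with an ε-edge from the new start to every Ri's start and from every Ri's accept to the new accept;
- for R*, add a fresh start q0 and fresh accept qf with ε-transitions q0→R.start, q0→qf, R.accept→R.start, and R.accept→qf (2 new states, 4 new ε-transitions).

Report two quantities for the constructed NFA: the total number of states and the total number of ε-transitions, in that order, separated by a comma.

Bottom-up over the parse tree:
Each of the 8 symbol leaves contributes 2 states and 0 ε-transitions.
  rprpq → 10 states, 4 ε-transitions
  (rprpq)* → 12 states, 8 ε-transitions
  r|p → 6 states, 4 ε-transitions
  (r|p)* → 8 states, 8 ε-transitions
  (rprpq)*|(r|p)*|r → 24 states, 22 ε-transitions

24, 22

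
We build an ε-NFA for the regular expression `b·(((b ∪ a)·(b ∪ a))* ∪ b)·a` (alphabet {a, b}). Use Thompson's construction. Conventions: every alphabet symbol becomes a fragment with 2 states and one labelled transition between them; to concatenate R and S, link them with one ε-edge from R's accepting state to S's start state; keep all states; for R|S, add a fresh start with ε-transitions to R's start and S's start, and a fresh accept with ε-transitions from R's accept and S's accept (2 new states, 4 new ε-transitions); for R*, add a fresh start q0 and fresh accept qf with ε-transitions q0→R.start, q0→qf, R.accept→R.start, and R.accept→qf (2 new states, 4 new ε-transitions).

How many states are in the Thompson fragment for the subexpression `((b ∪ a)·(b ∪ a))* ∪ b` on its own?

18

Fragment for `((b ∪ a)·(b ∪ a))* ∪ b`:
Each of the 5 symbol leaves contributes a 2-state fragment.
  b ∪ a = 6 states
  b ∪ a = 6 states
  (b ∪ a)·(b ∪ a) = 12 states
  ((b ∪ a)·(b ∪ a))* = 14 states
  ((b ∪ a)·(b ∪ a))* ∪ b = 18 states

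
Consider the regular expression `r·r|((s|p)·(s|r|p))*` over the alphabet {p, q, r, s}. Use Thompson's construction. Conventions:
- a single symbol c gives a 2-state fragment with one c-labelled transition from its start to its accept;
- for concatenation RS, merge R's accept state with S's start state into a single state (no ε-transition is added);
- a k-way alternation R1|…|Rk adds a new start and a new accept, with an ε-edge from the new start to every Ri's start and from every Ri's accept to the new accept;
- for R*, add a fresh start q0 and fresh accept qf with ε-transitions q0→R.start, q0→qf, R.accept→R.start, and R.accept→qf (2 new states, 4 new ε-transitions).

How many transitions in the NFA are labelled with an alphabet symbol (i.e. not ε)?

7

Building bottom-up:
Each of the 7 symbol leaves contributes exactly 1 symbol transition.
  r·r = 2 symbol transitions
  s|p = 2 symbol transitions
  s|r|p = 3 symbol transitions
  (s|p)·(s|r|p) = 5 symbol transitions
  ((s|p)·(s|r|p))* = 5 symbol transitions
  r·r|((s|p)·(s|r|p))* = 7 symbol transitions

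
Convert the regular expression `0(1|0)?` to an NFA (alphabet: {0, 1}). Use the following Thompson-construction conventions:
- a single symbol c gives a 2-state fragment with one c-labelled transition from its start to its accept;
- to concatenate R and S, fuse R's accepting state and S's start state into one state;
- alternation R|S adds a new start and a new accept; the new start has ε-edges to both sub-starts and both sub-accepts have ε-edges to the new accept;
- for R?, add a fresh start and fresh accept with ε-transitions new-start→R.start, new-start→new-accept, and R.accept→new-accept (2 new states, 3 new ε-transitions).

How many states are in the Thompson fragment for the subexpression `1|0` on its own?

Fragment for `1|0`:
Each of the 2 symbol leaves contributes a 2-state fragment.
  1|0 = 6 states

6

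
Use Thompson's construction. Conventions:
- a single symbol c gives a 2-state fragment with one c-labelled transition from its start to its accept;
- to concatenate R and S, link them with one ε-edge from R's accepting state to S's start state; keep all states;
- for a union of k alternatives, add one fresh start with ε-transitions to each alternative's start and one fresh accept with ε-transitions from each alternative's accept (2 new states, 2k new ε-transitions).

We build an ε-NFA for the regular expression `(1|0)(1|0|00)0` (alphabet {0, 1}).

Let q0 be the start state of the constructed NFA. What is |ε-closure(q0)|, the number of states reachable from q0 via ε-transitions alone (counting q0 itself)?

Compute the ε-closure size of each fragment's start state recursively; a symbol fragment's start has no outgoing ε-edge, so its closure is just itself (size 1).
  1|0 → new start ε-reaches every alternative's start; none of them accept ε, so the new accept is not reached: C = 1 + 1 + 1 = 3
  00 → C equals the left operand's closure size = 1 (its accept is not ε-reachable, so the closure stops there)
  1|0|00 → new start ε-reaches every alternative's start; none of them accept ε, so the new accept is not reached: C = 1 + 1 + 1 + 1 = 4
  (1|0)(1|0|00)0 → C equals the left operand's closure size = 3 (its accept is not ε-reachable, so the closure stops there)

3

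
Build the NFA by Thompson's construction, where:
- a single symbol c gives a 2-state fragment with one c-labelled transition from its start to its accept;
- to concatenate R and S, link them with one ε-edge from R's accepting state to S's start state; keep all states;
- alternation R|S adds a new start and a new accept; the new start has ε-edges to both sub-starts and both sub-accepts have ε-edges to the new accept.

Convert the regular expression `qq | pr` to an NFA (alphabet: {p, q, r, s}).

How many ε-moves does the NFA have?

Recursing over subexpressions:
Each of the 4 symbol leaves contributes 0 ε-transitions.
  qq — 1 ε-transition
  pr — 1 ε-transition
  qq | pr — 6 ε-transitions

6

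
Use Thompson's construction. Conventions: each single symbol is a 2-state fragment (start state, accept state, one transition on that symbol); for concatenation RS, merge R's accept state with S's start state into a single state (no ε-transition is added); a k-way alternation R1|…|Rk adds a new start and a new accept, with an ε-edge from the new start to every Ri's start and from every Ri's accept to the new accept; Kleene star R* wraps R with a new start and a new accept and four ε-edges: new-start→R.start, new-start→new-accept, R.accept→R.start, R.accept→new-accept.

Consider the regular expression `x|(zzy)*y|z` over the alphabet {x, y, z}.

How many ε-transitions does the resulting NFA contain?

By structural recursion:
Each of the 6 symbol leaves contributes 0 ε-transitions.
  zzy — 0 ε-transitions
  (zzy)* — 4 ε-transitions
  (zzy)*y — 4 ε-transitions
  x|(zzy)*y|z — 10 ε-transitions

10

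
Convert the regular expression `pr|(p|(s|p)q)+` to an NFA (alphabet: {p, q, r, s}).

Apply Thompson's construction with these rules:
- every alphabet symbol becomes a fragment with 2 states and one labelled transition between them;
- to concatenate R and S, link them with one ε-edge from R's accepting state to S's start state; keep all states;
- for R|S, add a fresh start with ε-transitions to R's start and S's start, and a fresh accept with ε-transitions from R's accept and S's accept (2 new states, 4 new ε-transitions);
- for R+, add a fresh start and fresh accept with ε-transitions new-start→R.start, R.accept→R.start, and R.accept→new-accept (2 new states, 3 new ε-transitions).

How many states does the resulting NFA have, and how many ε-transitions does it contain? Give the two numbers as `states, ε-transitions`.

Recursing over subexpressions:
Each of the 6 symbol leaves contributes 2 states and 0 ε-transitions.
  pr = 4 states, 1 ε-transition
  s|p = 6 states, 4 ε-transitions
  (s|p)q = 8 states, 5 ε-transitions
  p|(s|p)q = 12 states, 9 ε-transitions
  (p|(s|p)q)+ = 14 states, 12 ε-transitions
  pr|(p|(s|p)q)+ = 20 states, 17 ε-transitions

20, 17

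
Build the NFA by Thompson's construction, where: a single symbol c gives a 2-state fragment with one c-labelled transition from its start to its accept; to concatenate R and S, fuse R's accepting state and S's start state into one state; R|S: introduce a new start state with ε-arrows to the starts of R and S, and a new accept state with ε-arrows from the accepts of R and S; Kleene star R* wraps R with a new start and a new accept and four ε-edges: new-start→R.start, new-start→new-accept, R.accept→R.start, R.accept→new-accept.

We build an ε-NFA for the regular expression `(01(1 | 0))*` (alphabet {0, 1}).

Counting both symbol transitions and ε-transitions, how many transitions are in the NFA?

12

Per subexpression:
Each of the 4 symbol leaves contributes 1 transition (1 symbol, 0 ε).
  1 | 0 — 6 transitions (2 symbol, 4 ε)
  01(1 | 0) — 8 transitions (4 symbol, 4 ε)
  (01(1 | 0))* — 12 transitions (4 symbol, 8 ε)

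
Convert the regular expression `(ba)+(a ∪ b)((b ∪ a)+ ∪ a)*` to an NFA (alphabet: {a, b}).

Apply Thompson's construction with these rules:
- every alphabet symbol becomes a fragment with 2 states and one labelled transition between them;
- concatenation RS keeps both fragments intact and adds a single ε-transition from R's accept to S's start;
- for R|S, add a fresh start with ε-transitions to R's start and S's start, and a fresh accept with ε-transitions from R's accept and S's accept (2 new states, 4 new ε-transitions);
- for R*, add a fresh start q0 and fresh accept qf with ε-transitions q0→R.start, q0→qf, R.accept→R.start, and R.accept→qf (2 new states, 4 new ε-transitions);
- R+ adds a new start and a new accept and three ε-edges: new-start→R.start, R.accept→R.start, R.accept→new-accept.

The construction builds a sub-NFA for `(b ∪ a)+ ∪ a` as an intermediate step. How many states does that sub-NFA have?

12

Fragment for `(b ∪ a)+ ∪ a`:
Each of the 3 symbol leaves contributes a 2-state fragment.
  b ∪ a — 6 states
  (b ∪ a)+ — 8 states
  (b ∪ a)+ ∪ a — 12 states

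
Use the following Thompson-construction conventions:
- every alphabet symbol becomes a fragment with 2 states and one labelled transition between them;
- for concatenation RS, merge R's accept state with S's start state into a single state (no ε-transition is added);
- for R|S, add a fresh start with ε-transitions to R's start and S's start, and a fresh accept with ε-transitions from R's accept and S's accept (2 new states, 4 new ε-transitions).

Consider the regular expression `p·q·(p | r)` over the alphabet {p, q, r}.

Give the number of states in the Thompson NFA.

8

Bottom-up over the parse tree:
Each of the 4 symbol leaves contributes a 2-state fragment.
  p | r = 6 states
  p·q·(p | r) = 8 states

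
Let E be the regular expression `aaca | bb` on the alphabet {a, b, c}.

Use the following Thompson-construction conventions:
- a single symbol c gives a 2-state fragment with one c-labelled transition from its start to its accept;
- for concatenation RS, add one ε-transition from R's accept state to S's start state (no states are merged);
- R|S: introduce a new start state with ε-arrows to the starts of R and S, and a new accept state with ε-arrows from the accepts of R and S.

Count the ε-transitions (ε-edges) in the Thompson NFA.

8

Building bottom-up:
Each of the 6 symbol leaves contributes 0 ε-transitions.
  aaca — 3 ε-transitions
  bb — 1 ε-transition
  aaca | bb — 8 ε-transitions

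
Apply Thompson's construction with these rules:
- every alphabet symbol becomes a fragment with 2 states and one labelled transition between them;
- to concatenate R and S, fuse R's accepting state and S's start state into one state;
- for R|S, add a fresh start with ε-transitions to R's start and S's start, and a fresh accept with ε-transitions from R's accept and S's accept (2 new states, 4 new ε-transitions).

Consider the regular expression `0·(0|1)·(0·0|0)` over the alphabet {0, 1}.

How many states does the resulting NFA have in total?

13

Recursing over subexpressions:
Each of the 6 symbol leaves contributes a 2-state fragment.
  0|1 : 6 states
  0·0 : 3 states
  0·0|0 : 7 states
  0·(0|1)·(0·0|0) : 13 states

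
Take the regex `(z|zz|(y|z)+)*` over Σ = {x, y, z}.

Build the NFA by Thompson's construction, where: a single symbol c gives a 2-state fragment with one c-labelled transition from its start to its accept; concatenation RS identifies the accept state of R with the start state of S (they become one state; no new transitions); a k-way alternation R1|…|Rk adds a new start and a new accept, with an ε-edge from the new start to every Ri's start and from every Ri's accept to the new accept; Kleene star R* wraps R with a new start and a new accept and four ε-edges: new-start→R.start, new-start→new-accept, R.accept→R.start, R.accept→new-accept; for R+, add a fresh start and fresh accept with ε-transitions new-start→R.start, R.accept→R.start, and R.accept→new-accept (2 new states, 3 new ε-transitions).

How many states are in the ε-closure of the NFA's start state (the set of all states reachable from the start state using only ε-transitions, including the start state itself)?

9

Work bottom-up. For each fragment F, track |ε-closure(F.start)| and whether F's accept lies in that closure (i.e. whether F accepts ε). A single-symbol fragment has closure size 1 and does not accept ε.
  zz : C equals the left operand's closure size = 1 (its accept is not ε-reachable, so the closure stops there)
  y|z : C = 1 + 1 + 1 = 3 (the new accept is not ε-reachable since no branch accepts ε)
  (y|z)+ : new start ε-reaches only the body's start; the new accept needs a symbol first: C = 1 + 3 = 4
  z|zz|(y|z)+ : C = 1 + 1 + 1 + 4 = 7 (the new accept is not ε-reachable since no branch accepts ε)
  (z|zz|(y|z)+)* : the star's fresh start ε-reaches both the body's start and the fresh accept: C = 2 + 7 = 9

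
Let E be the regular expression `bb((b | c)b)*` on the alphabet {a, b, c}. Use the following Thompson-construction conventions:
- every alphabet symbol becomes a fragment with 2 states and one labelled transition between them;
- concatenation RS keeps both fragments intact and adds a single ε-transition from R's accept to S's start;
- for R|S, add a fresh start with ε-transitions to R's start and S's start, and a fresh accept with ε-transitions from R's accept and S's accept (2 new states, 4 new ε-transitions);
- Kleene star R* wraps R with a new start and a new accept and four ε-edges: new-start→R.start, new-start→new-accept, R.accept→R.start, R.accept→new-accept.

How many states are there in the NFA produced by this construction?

14

Recursing over subexpressions:
Each of the 5 symbol leaves contributes a 2-state fragment.
  b | c : 6 states
  (b | c)b : 8 states
  ((b | c)b)* : 10 states
  bb((b | c)b)* : 14 states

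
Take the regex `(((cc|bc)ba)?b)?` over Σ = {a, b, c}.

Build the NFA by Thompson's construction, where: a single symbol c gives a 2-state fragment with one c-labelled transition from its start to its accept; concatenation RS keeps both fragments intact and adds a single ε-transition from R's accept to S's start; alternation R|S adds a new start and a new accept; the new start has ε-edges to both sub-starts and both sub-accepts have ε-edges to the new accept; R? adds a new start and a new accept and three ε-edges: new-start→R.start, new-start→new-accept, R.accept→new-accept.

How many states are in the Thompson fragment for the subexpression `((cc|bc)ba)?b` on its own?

18

Fragment for `((cc|bc)ba)?b`:
Each of the 7 symbol leaves contributes a 2-state fragment.
  cc : 4 states
  bc : 4 states
  cc|bc : 10 states
  (cc|bc)ba : 14 states
  ((cc|bc)ba)? : 16 states
  ((cc|bc)ba)?b : 18 states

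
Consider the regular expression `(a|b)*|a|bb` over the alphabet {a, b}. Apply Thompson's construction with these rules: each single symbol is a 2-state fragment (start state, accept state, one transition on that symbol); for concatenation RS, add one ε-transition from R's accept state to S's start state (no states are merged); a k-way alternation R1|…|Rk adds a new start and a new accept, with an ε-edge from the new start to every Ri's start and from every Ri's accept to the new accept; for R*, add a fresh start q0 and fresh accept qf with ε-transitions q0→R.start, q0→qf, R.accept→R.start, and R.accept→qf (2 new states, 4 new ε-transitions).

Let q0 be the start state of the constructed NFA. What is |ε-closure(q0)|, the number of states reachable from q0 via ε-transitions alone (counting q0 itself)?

Compute the ε-closure size of each fragment's start state recursively; a symbol fragment's start has no outgoing ε-edge, so its closure is just itself (size 1).
  a|b : |closure| = 1 + 1 + 1 = 3 (the new accept is not ε-reachable since no branch accepts ε)
  (a|b)* : the star's fresh start ε-reaches both the body's start and the fresh accept: |closure| = 2 + 3 = 5
  bb : same as the first factor's closure: |closure| = 1
  (a|b)*|a|bb : new start ε-reaches every alternative's start; at least one alternative accepts ε, so the union's new accept is reached too: |closure| = 1 + 5 + 1 + 1 + 1 = 9

9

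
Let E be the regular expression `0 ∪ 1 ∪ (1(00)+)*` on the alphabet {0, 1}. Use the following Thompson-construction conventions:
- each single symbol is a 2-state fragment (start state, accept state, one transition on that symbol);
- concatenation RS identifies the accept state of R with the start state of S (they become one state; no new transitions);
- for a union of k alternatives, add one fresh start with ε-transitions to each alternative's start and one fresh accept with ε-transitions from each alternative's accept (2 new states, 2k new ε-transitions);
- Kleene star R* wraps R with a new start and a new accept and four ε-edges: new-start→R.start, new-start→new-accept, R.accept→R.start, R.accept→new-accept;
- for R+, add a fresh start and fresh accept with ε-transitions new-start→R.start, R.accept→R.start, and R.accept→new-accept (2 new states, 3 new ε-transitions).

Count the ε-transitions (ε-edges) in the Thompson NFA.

Bottom-up over the parse tree:
Each of the 5 symbol leaves contributes 0 ε-transitions.
  00 = 0 ε-transitions
  (00)+ = 3 ε-transitions
  1(00)+ = 3 ε-transitions
  (1(00)+)* = 7 ε-transitions
  0 ∪ 1 ∪ (1(00)+)* = 13 ε-transitions

13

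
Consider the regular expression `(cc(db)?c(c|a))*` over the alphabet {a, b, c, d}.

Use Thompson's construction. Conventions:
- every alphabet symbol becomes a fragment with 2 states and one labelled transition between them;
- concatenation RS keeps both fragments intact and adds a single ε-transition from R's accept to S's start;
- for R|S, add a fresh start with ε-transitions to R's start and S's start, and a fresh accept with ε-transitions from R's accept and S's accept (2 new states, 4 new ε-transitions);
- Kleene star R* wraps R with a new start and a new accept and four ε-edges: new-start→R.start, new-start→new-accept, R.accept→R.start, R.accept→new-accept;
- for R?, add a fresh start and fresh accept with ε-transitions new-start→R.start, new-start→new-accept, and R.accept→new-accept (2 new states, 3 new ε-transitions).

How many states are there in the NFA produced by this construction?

Recursing over subexpressions:
Each of the 7 symbol leaves contributes a 2-state fragment.
  db = 4 states
  (db)? = 6 states
  c|a = 6 states
  cc(db)?c(c|a) = 18 states
  (cc(db)?c(c|a))* = 20 states

20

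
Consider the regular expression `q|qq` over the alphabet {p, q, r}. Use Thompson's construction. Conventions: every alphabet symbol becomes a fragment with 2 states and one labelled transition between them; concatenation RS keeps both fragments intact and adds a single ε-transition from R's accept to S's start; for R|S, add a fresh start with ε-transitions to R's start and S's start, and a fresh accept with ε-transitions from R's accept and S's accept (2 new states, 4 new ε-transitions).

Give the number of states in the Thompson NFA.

Bottom-up over the parse tree:
Each of the 3 symbol leaves contributes a 2-state fragment.
  qq — 4 states
  q|qq — 8 states

8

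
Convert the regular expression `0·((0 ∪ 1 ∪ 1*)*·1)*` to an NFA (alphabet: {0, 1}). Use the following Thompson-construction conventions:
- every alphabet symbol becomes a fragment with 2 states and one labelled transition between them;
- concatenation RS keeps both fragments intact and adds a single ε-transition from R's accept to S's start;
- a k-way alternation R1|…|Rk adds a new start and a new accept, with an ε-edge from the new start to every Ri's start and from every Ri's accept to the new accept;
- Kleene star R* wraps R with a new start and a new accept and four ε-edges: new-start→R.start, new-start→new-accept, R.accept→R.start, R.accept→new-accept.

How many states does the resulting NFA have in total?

By structural recursion:
Each of the 5 symbol leaves contributes a 2-state fragment.
  1* = 4 states
  0 ∪ 1 ∪ 1* = 10 states
  (0 ∪ 1 ∪ 1*)* = 12 states
  (0 ∪ 1 ∪ 1*)*·1 = 14 states
  ((0 ∪ 1 ∪ 1*)*·1)* = 16 states
  0·((0 ∪ 1 ∪ 1*)*·1)* = 18 states

18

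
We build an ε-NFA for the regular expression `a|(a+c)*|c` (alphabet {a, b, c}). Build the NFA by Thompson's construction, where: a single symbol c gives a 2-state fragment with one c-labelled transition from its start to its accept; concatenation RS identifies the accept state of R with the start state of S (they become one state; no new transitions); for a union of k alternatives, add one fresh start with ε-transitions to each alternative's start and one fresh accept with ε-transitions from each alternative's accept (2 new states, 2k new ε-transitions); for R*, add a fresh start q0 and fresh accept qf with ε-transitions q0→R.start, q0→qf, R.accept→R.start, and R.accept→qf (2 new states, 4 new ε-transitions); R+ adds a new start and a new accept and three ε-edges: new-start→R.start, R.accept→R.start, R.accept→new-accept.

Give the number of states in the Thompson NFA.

Bottom-up over the parse tree:
Each of the 4 symbol leaves contributes a 2-state fragment.
  a+ → 4 states
  a+c → 5 states
  (a+c)* → 7 states
  a|(a+c)*|c → 13 states

13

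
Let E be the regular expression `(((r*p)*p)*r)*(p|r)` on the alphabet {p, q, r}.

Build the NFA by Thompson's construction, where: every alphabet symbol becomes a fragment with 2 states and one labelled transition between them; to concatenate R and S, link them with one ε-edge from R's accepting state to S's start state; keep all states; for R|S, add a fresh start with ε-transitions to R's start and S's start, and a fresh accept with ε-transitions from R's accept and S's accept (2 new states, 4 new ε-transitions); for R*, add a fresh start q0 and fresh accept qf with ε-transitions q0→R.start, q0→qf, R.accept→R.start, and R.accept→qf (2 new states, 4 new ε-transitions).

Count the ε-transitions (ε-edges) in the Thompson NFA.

24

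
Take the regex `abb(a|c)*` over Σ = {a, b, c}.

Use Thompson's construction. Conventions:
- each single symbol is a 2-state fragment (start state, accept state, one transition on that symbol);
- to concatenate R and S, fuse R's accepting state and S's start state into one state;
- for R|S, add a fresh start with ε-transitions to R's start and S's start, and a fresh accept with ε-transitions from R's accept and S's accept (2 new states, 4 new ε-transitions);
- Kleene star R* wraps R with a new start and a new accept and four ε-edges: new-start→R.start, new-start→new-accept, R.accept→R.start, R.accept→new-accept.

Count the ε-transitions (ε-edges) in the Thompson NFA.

Recursing over subexpressions:
Each of the 5 symbol leaves contributes 0 ε-transitions.
  a|c — 4 ε-transitions
  (a|c)* — 8 ε-transitions
  abb(a|c)* — 8 ε-transitions

8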